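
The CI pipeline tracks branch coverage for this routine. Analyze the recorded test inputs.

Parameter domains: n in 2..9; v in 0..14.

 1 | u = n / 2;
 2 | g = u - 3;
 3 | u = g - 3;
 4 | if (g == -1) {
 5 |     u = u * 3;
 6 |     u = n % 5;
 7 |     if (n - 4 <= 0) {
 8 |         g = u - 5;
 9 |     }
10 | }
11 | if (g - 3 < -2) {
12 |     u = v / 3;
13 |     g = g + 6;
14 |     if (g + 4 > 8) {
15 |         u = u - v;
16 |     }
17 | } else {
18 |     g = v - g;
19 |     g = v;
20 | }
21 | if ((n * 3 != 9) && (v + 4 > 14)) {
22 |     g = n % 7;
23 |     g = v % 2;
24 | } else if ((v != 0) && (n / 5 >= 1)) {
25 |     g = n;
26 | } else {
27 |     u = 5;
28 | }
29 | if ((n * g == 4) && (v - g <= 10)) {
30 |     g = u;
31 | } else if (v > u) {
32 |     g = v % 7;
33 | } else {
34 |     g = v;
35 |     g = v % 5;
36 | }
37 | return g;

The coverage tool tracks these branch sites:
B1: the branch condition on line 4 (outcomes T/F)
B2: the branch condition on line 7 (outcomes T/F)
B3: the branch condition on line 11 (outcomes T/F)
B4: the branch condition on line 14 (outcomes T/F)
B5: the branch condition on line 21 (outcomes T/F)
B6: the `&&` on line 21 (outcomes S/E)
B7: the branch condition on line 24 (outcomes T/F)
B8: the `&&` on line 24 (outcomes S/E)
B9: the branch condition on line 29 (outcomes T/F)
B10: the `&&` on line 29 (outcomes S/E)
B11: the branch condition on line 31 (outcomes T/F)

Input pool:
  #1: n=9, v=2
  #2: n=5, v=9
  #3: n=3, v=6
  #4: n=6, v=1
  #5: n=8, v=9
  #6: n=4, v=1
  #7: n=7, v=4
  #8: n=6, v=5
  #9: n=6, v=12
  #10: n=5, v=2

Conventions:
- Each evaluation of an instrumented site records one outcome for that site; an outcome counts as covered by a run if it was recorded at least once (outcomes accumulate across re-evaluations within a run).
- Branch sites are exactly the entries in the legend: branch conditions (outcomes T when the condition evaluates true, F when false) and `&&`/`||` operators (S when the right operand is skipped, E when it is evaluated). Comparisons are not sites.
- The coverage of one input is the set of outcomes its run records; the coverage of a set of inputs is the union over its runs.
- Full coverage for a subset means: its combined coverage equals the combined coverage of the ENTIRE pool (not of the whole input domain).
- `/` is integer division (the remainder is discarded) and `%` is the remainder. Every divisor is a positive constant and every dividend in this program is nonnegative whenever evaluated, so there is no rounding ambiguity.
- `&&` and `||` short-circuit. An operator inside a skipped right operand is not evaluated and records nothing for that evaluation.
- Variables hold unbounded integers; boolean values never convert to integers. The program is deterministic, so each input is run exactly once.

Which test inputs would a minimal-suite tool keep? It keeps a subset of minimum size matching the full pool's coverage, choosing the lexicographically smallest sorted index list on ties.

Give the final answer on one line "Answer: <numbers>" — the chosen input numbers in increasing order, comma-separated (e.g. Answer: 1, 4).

input #1 (n=9, v=2): events B1->F, B3->F, B6->E, B5->F, B8->E, B7->T, B10->S, B9->F, B11->T; covers B1=F, B3=F, B5=F, B6=E, B7=T, B8=E, B9=F, B10=S, B11=T
input #2 (n=5, v=9): events B1->T, B2->F, B3->T, B4->T, B6->E, B5->F, B8->E, B7->T, B10->S, B9->F, B11->T; covers B1=T, B2=F, B3=T, B4=T, B5=F, B6=E, B7=T, B8=E, B9=F, B10=S, B11=T
input #3 (n=3, v=6): events B1->F, B3->T, B4->F, B6->S, B5->F, B8->E, B7->F, B10->S, B9->F, B11->T; covers B1=F, B3=T, B4=F, B5=F, B6=S, B7=F, B8=E, B9=F, B10=S, B11=T
input #4 (n=6, v=1): events B1->F, B3->T, B4->T, B6->E, B5->F, B8->E, B7->T, B10->S, B9->F, B11->T; covers B1=F, B3=T, B4=T, B5=F, B6=E, B7=T, B8=E, B9=F, B10=S, B11=T
input #5 (n=8, v=9): events B1->F, B3->F, B6->E, B5->F, B8->E, B7->T, B10->S, B9->F, B11->T; covers B1=F, B3=F, B5=F, B6=E, B7=T, B8=E, B9=F, B10=S, B11=T
input #6 (n=4, v=1): events B1->T, B2->T, B3->T, B4->T, B6->E, B5->F, B8->E, B7->F, B10->S, B9->F, B11->F; covers B1=T, B2=T, B3=T, B4=T, B5=F, B6=E, B7=F, B8=E, B9=F, B10=S, B11=F
input #7 (n=7, v=4): events B1->F, B3->T, B4->T, B6->E, B5->F, B8->E, B7->T, B10->S, B9->F, B11->T; covers B1=F, B3=T, B4=T, B5=F, B6=E, B7=T, B8=E, B9=F, B10=S, B11=T
input #8 (n=6, v=5): events B1->F, B3->T, B4->T, B6->E, B5->F, B8->E, B7->T, B10->S, B9->F, B11->T; covers B1=F, B3=T, B4=T, B5=F, B6=E, B7=T, B8=E, B9=F, B10=S, B11=T
input #9 (n=6, v=12): events B1->F, B3->T, B4->T, B6->E, B5->T, B10->S, B9->F, B11->T; covers B1=F, B3=T, B4=T, B5=T, B6=E, B9=F, B10=S, B11=T
input #10 (n=5, v=2): events B1->T, B2->F, B3->T, B4->T, B6->E, B5->F, B8->E, B7->T, B10->S, B9->F, B11->T; covers B1=T, B2=F, B3=T, B4=T, B5=F, B6=E, B7=T, B8=E, B9=F, B10=S, B11=T
union over all inputs: B1=T, B1=F, B2=T, B2=F, B3=T, B3=F, B4=T, B4=F, B5=T, B5=F, B6=S, B6=E, B7=T, B7=F, B8=E, B9=F, B10=S, B11=T, B11=F (19 outcomes)
size 1 is not enough: best union over all size-1 subsets is 11/19
size 2 is not enough: best union over all size-2 subsets is 15/19
size 3 is not enough: best union over all size-3 subsets is 17/19
size 4 is not enough: best union over all size-4 subsets is 18/19
size 5: inputs {1, 2, 3, 6, 9} cover all 19 outcomes, and no lexicographically smaller subset of this size does

Answer: 1, 2, 3, 6, 9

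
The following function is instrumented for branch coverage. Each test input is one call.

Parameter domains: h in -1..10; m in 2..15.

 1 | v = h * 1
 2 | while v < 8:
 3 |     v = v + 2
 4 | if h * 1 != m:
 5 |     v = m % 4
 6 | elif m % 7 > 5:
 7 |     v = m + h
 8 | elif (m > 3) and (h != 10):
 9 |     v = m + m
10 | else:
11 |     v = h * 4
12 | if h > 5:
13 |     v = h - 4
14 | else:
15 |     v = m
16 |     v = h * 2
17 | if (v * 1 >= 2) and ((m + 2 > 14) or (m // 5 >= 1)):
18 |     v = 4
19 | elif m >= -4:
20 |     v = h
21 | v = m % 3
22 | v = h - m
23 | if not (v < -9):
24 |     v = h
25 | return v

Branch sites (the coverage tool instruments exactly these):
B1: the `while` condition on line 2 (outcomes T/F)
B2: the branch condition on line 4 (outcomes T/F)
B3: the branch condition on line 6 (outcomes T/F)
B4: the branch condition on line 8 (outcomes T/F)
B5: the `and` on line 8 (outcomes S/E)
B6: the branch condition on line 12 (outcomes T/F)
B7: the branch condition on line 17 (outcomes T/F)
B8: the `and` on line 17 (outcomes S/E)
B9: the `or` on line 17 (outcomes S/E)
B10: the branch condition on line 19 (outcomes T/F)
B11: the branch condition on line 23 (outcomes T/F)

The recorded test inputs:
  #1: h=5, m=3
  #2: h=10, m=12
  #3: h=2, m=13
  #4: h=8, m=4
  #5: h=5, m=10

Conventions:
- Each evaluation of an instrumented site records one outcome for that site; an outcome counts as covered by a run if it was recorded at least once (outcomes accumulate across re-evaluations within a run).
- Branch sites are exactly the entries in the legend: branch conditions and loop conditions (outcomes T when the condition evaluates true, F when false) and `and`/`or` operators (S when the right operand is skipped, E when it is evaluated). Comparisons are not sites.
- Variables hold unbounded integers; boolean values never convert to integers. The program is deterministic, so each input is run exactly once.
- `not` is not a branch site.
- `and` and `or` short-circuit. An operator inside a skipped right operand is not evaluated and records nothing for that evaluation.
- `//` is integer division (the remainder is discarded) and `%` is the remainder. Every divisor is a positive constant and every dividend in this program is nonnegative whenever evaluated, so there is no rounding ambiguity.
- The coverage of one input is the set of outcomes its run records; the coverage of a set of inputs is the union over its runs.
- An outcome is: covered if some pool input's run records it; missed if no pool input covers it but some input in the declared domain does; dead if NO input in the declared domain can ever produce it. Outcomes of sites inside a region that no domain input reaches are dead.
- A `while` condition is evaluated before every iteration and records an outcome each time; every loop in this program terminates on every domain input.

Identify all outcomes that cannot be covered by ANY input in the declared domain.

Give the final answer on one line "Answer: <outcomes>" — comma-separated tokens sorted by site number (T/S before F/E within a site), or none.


exhaustive pass over the 168-input domain:
  B10=F: zero occurrences over every domain input -> dead
  reachable outcomes have witnesses, e.g. B1=T (e.g. h=-1, m=2), B1=F (e.g. h=-1, m=2), B2=T (e.g. h=-1, m=2), B2=F (e.g. h=2, m=2)
Answer: B10=F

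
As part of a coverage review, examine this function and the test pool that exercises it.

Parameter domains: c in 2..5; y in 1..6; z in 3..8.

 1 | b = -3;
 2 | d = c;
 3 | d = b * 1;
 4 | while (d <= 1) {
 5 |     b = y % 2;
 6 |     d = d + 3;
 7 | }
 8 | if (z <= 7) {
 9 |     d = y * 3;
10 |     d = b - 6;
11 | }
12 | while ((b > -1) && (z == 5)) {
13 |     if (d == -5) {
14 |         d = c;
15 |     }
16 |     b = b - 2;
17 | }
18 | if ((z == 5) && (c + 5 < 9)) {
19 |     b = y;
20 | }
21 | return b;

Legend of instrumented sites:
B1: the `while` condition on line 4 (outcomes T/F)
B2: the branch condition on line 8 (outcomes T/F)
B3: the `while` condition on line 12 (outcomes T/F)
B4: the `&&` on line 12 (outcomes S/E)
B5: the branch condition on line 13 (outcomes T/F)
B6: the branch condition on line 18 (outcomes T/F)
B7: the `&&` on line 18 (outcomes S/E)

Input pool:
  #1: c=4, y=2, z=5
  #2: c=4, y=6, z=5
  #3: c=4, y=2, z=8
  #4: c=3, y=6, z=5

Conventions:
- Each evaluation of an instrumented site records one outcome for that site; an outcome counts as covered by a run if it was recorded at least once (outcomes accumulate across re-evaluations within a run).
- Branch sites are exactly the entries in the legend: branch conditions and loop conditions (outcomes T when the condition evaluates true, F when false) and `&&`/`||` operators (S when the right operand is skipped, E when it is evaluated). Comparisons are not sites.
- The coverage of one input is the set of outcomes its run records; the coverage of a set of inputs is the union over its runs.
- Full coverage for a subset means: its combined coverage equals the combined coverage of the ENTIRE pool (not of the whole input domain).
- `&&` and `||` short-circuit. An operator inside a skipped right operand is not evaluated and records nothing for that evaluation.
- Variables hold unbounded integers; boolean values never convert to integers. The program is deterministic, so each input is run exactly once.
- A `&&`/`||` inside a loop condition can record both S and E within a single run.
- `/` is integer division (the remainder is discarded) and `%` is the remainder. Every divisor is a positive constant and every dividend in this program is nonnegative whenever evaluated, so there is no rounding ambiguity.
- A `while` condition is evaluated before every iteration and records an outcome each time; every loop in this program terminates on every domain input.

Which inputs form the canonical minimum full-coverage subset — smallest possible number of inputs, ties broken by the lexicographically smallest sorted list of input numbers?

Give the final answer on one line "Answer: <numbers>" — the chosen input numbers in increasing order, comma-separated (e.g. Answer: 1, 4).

input #1, c=4, y=2, z=5: events B1->T, B1->T, B1->F, B2->T, B4->E, B3->T, B5->F, B4->S, B3->F, B7->E, B6->F; outcomes B1=T, B1=F, B2=T, B3=T, B3=F, B4=S, B4=E, B5=F, B6=F, B7=E
input #2, c=4, y=6, z=5: events B1->T, B1->T, B1->F, B2->T, B4->E, B3->T, B5->F, B4->S, B3->F, B7->E, B6->F; outcomes B1=T, B1=F, B2=T, B3=T, B3=F, B4=S, B4=E, B5=F, B6=F, B7=E
input #3, c=4, y=2, z=8: events B1->T, B1->T, B1->F, B2->F, B4->E, B3->F, B7->S, B6->F; outcomes B1=T, B1=F, B2=F, B3=F, B4=E, B6=F, B7=S
input #4, c=3, y=6, z=5: events B1->T, B1->T, B1->F, B2->T, B4->E, B3->T, B5->F, B4->S, B3->F, B7->E, B6->T; outcomes B1=T, B1=F, B2=T, B3=T, B3=F, B4=S, B4=E, B5=F, B6=T, B7=E
the full pool covers 13 outcomes: B1=T, B1=F, B2=T, B2=F, B3=T, B3=F, B4=S, B4=E, B5=F, B6=T, B6=F, B7=S, B7=E
checked all size-1 subsets: none covers 13 outcomes (max 10/13)
the canonical winner is {3, 4}: size 2, full 13-outcome coverage, earliest index list among size-2 covers

Answer: 3, 4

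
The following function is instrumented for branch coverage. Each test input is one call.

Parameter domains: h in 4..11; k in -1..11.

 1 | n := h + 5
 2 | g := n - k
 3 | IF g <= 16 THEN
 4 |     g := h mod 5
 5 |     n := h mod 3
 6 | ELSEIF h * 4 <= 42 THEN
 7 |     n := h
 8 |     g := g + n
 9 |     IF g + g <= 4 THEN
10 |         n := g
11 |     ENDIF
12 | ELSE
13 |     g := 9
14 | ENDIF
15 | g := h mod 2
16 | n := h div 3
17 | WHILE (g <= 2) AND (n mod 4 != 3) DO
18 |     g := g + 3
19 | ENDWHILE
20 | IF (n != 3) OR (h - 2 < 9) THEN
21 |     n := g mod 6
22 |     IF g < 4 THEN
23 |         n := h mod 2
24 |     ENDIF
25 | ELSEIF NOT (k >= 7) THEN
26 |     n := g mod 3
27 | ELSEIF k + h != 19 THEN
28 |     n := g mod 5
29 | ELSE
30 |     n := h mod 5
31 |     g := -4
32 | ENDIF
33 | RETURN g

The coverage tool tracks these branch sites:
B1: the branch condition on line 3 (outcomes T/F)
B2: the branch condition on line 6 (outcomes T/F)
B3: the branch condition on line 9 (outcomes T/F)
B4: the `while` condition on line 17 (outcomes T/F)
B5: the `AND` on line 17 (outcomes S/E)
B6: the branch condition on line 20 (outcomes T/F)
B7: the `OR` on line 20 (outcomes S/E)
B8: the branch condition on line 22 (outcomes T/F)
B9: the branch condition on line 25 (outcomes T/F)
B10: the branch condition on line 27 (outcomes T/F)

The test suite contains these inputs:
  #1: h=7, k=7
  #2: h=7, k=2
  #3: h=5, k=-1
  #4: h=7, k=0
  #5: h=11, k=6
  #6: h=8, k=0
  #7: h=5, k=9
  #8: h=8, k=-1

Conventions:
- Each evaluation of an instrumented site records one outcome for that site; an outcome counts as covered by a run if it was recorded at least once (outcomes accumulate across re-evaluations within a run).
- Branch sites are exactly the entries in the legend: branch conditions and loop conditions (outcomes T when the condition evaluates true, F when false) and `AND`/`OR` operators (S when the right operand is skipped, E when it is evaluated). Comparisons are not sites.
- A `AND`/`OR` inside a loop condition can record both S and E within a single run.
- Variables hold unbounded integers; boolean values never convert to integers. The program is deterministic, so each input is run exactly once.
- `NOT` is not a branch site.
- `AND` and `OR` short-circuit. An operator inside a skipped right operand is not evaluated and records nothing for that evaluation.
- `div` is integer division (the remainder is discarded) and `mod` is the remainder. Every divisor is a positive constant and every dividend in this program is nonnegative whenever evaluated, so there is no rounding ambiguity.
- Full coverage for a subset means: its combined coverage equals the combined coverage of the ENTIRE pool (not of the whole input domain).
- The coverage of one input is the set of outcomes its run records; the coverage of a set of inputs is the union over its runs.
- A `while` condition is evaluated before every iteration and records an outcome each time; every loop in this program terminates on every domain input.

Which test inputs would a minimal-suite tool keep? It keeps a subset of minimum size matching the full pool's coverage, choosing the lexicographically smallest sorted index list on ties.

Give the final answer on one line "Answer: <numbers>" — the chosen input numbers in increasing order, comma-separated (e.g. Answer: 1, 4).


input #1 (h=7, k=7): events B1->T, B5->E, B4->T, B5->S, B4->F, B7->S, B6->T, B8->F; covers B1=T, B4=T, B4=F, B5=S, B5=E, B6=T, B7=S, B8=F
input #2 (h=7, k=2): events B1->T, B5->E, B4->T, B5->S, B4->F, B7->S, B6->T, B8->F; covers B1=T, B4=T, B4=F, B5=S, B5=E, B6=T, B7=S, B8=F
input #3 (h=5, k=-1): events B1->T, B5->E, B4->T, B5->S, B4->F, B7->S, B6->T, B8->F; covers B1=T, B4=T, B4=F, B5=S, B5=E, B6=T, B7=S, B8=F
input #4 (h=7, k=0): events B1->T, B5->E, B4->T, B5->S, B4->F, B7->S, B6->T, B8->F; covers B1=T, B4=T, B4=F, B5=S, B5=E, B6=T, B7=S, B8=F
input #5 (h=11, k=6): events B1->T, B5->E, B4->F, B7->E, B6->F, B9->T; covers B1=T, B4=F, B5=E, B6=F, B7=E, B9=T
input #6 (h=8, k=0): events B1->T, B5->E, B4->T, B5->S, B4->F, B7->S, B6->T, B8->T; covers B1=T, B4=T, B4=F, B5=S, B5=E, B6=T, B7=S, B8=T
input #7 (h=5, k=9): events B1->T, B5->E, B4->T, B5->S, B4->F, B7->S, B6->T, B8->F; covers B1=T, B4=T, B4=F, B5=S, B5=E, B6=T, B7=S, B8=F
input #8 (h=8, k=-1): events B1->T, B5->E, B4->T, B5->S, B4->F, B7->S, B6->T, B8->T; covers B1=T, B4=T, B4=F, B5=S, B5=E, B6=T, B7=S, B8=T
union over all inputs: B1=T, B4=T, B4=F, B5=S, B5=E, B6=T, B6=F, B7=S, B7=E, B8=T, B8=F, B9=T (12 outcomes)
every size-1 subset falls short of the 12 outcomes (best: 8/12)
every size-2 subset falls short of the 12 outcomes (best: 11/12)
inputs {1, 5, 6} (size 3) cover everything; no size-3 subset with a lexicographically smaller index list covers all 12
Answer: 1, 5, 6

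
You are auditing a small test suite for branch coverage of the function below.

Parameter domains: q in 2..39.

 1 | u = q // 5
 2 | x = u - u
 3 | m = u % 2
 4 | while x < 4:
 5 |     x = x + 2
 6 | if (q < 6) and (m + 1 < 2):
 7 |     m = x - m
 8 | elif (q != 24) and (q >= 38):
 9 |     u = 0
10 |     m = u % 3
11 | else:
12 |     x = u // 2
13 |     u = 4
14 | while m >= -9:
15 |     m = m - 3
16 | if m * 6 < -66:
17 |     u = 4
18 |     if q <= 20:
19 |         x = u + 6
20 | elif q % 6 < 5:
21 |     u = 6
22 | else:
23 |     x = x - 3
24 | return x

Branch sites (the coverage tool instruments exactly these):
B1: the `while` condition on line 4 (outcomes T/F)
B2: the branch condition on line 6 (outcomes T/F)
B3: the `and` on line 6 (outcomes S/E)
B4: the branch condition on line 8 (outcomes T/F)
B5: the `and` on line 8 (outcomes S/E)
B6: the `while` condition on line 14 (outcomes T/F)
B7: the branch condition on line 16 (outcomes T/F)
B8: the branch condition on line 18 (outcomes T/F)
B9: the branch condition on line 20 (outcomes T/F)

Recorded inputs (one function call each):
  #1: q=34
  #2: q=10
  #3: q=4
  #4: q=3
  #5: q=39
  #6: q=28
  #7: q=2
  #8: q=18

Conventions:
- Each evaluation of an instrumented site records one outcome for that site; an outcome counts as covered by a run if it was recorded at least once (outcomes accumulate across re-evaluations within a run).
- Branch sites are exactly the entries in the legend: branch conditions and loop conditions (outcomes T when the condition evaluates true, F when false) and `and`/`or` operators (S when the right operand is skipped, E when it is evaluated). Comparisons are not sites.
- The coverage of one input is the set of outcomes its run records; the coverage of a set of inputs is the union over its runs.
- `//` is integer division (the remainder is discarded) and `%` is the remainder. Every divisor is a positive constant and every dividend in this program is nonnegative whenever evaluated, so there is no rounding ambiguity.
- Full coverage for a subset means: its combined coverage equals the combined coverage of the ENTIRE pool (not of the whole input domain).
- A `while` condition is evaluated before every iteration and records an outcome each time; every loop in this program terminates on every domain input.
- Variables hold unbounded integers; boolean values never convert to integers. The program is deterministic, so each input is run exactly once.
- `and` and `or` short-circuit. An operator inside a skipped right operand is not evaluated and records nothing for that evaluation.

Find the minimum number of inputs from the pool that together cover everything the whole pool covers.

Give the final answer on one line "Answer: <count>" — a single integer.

run #1 (q=34) runs B1->T, B1->T, B1->F, B3->S, B2->F, B5->E, B4->F, B6->T, B6->T, B6->T, B6->T, B6->F, B7->T, B8->F; records B1=T, B1=F, B2=F, B3=S, B4=F, B5=E, B6=T, B6=F, B7=T, B8=F
run #2 (q=10) runs B1->T, B1->T, B1->F, B3->S, B2->F, B5->E, B4->F, B6->T, B6->T, B6->T, B6->T, B6->F, B7->T, B8->T; records B1=T, B1=F, B2=F, B3=S, B4=F, B5=E, B6=T, B6=F, B7=T, B8=T
run #3 (q=4) runs B1->T, B1->T, B1->F, B3->E, B2->T, B6->T, B6->T, B6->T, B6->T, B6->T, B6->F, B7->F, B9->T; records B1=T, B1=F, B2=T, B3=E, B6=T, B6=F, B7=F, B9=T
run #4 (q=3) runs B1->T, B1->T, B1->F, B3->E, B2->T, B6->T, B6->T, B6->T, B6->T, B6->T, B6->F, B7->F, B9->T; records B1=T, B1=F, B2=T, B3=E, B6=T, B6=F, B7=F, B9=T
run #5 (q=39) runs B1->T, B1->T, B1->F, B3->S, B2->F, B5->E, B4->T, B6->T, B6->T, B6->T, B6->T, B6->F, B7->T, B8->F; records B1=T, B1=F, B2=F, B3=S, B4=T, B5=E, B6=T, B6=F, B7=T, B8=F
run #6 (q=28) runs B1->T, B1->T, B1->F, B3->S, B2->F, B5->E, B4->F, B6->T, B6->T, B6->T, B6->T, B6->F, B7->F, B9->T; records B1=T, B1=F, B2=F, B3=S, B4=F, B5=E, B6=T, B6=F, B7=F, B9=T
run #7 (q=2) runs B1->T, B1->T, B1->F, B3->E, B2->T, B6->T, B6->T, B6->T, B6->T, B6->T, B6->F, B7->F, B9->T; records B1=T, B1=F, B2=T, B3=E, B6=T, B6=F, B7=F, B9=T
run #8 (q=18) runs B1->T, B1->T, B1->F, B3->S, B2->F, B5->E, B4->F, B6->T, B6->T, B6->T, B6->T, B6->F, B7->F, B9->T; records B1=T, B1=F, B2=F, B3=S, B4=F, B5=E, B6=T, B6=F, B7=F, B9=T
union over all inputs: B1=T, B1=F, B2=T, B2=F, B3=S, B3=E, B4=T, B4=F, B5=E, B6=T, B6=F, B7=T, B7=F, B8=T, B8=F, B9=T (16 outcomes)
no size-1 subset reaches all 16 outcomes (best union: 10/16)
no size-2 subset reaches all 16 outcomes (best union: 14/16)
inputs {2, 3, 5} (size 3) cover everything; no size-3 subset with a lexicographically smaller index list covers all 16

Answer: 3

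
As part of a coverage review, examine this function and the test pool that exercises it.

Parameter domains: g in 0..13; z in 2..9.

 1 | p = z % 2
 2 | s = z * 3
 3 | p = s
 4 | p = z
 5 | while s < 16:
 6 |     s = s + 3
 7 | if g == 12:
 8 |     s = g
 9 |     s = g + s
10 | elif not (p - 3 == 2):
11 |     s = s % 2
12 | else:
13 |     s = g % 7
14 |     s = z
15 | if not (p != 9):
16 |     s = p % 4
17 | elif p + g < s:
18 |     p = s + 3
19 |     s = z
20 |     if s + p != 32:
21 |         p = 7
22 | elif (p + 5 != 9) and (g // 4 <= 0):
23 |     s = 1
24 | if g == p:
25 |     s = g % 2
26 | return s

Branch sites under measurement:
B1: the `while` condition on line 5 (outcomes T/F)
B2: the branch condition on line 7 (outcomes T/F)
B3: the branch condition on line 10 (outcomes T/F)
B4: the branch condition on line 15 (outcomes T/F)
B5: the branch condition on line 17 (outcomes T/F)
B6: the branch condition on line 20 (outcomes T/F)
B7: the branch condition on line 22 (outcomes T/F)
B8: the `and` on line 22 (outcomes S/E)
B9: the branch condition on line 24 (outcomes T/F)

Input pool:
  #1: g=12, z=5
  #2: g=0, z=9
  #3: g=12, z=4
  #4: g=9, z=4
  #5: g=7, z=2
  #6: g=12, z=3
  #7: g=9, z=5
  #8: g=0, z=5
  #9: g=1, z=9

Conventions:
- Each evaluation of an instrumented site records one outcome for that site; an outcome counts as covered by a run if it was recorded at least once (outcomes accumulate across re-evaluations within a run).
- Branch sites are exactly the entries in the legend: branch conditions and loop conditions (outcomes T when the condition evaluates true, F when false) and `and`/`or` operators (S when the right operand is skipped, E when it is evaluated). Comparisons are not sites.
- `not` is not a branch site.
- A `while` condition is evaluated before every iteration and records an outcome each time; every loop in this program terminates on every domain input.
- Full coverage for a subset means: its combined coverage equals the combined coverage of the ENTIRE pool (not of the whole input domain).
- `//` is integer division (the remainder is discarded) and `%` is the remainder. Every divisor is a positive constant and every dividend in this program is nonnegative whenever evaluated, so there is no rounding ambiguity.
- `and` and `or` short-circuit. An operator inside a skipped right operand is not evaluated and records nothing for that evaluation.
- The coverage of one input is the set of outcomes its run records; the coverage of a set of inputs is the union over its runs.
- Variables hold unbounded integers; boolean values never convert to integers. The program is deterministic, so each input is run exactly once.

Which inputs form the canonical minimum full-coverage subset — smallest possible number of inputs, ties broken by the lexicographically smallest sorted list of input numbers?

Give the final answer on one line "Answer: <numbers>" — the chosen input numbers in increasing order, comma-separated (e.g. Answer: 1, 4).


run #1 (g=12, z=5) runs B1->T, B1->F, B2->T, B4->F, B5->T, B6->F, B9->F; records B1=T, B1=F, B2=T, B4=F, B5=T, B6=F, B9=F
run #2 (g=0, z=9) runs B1->F, B2->F, B3->T, B4->T, B9->F; records B1=F, B2=F, B3=T, B4=T, B9=F
run #3 (g=12, z=4) runs B1->T, B1->T, B1->F, B2->T, B4->F, B5->T, B6->T, B9->F; records B1=T, B1=F, B2=T, B4=F, B5=T, B6=T, B9=F
run #4 (g=9, z=4) runs B1->T, B1->T, B1->F, B2->F, B3->T, B4->F, B5->F, B8->S, B7->F, B9->F; records B1=T, B1=F, B2=F, B3=T, B4=F, B5=F, B7=F, B8=S, B9=F
run #5 (g=7, z=2) runs B1->T, B1->T, B1->T, B1->T, B1->F, B2->F, B3->T, B4->F, B5->F, B8->E, B7->F, B9->F; records B1=T, B1=F, B2=F, B3=T, B4=F, B5=F, B7=F, B8=E, B9=F
run #6 (g=12, z=3) runs B1->T, B1->T, B1->T, B1->F, B2->T, B4->F, B5->T, B6->T, B9->F; records B1=T, B1=F, B2=T, B4=F, B5=T, B6=T, B9=F
run #7 (g=9, z=5) runs B1->T, B1->F, B2->F, B3->F, B4->F, B5->F, B8->E, B7->F, B9->F; records B1=T, B1=F, B2=F, B3=F, B4=F, B5=F, B7=F, B8=E, B9=F
run #8 (g=0, z=5) runs B1->T, B1->F, B2->F, B3->F, B4->F, B5->F, B8->E, B7->T, B9->F; records B1=T, B1=F, B2=F, B3=F, B4=F, B5=F, B7=T, B8=E, B9=F
run #9 (g=1, z=9) runs B1->F, B2->F, B3->T, B4->T, B9->F; records B1=F, B2=F, B3=T, B4=T, B9=F
union over all inputs: B1=T, B1=F, B2=T, B2=F, B3=T, B3=F, B4=T, B4=F, B5=T, B5=F, B6=T, B6=F, B7=T, B7=F, B8=S, B8=E, B9=F (17 outcomes)
checked all size-1 subsets: none covers 17 outcomes (max 9/17)
checked all size-2 subsets: none covers 17 outcomes (max 12/17)
checked all size-3 subsets: none covers 17 outcomes (max 15/17)
checked all size-4 subsets: none covers 17 outcomes (max 16/17)
the canonical winner is {1, 2, 3, 4, 8}: size 5, full 17-outcome coverage, earliest index list among size-5 covers
Answer: 1, 2, 3, 4, 8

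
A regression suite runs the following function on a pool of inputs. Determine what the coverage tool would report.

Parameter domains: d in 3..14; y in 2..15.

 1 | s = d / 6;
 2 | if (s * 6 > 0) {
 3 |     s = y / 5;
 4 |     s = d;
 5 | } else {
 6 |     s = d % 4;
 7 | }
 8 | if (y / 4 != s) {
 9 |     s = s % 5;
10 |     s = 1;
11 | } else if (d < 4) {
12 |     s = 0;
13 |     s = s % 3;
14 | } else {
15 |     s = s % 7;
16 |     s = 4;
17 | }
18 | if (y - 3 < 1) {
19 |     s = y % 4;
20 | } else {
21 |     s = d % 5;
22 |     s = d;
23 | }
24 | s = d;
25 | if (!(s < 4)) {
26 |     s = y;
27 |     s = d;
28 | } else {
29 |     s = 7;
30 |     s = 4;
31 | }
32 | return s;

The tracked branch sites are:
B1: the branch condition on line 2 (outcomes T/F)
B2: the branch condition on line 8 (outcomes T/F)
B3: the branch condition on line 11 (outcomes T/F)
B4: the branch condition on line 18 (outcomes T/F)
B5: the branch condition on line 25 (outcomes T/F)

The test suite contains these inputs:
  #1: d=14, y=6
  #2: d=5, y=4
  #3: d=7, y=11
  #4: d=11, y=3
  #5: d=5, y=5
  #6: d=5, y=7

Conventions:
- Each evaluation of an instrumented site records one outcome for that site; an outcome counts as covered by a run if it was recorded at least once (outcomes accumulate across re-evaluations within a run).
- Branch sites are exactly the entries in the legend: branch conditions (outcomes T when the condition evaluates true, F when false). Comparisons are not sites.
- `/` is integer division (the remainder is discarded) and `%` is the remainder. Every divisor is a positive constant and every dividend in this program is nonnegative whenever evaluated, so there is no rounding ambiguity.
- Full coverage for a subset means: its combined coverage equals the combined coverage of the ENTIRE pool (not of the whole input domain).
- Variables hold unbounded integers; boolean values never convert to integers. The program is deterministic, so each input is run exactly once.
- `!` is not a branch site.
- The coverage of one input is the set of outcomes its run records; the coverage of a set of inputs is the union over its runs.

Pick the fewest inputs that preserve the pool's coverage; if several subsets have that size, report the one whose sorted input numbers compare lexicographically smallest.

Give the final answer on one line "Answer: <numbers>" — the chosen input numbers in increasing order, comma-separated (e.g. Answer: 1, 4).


input #1, d=14, y=6: events B1->T, B2->T, B4->F, B5->T; outcomes B1=T, B2=T, B4=F, B5=T
input #2, d=5, y=4: events B1->F, B2->F, B3->F, B4->F, B5->T; outcomes B1=F, B2=F, B3=F, B4=F, B5=T
input #3, d=7, y=11: events B1->T, B2->T, B4->F, B5->T; outcomes B1=T, B2=T, B4=F, B5=T
input #4, d=11, y=3: events B1->T, B2->T, B4->T, B5->T; outcomes B1=T, B2=T, B4=T, B5=T
input #5, d=5, y=5: events B1->F, B2->F, B3->F, B4->F, B5->T; outcomes B1=F, B2=F, B3=F, B4=F, B5=T
input #6, d=5, y=7: events B1->F, B2->F, B3->F, B4->F, B5->T; outcomes B1=F, B2=F, B3=F, B4=F, B5=T
pool-wide coverage (8 outcomes): B1=T, B1=F, B2=T, B2=F, B3=F, B4=T, B4=F, B5=T
size 1 is not enough: best union over all size-1 subsets is 5/8
inputs {2, 4} (size 2) cover everything; no size-2 subset with a lexicographically smaller index list covers all 8
Answer: 2, 4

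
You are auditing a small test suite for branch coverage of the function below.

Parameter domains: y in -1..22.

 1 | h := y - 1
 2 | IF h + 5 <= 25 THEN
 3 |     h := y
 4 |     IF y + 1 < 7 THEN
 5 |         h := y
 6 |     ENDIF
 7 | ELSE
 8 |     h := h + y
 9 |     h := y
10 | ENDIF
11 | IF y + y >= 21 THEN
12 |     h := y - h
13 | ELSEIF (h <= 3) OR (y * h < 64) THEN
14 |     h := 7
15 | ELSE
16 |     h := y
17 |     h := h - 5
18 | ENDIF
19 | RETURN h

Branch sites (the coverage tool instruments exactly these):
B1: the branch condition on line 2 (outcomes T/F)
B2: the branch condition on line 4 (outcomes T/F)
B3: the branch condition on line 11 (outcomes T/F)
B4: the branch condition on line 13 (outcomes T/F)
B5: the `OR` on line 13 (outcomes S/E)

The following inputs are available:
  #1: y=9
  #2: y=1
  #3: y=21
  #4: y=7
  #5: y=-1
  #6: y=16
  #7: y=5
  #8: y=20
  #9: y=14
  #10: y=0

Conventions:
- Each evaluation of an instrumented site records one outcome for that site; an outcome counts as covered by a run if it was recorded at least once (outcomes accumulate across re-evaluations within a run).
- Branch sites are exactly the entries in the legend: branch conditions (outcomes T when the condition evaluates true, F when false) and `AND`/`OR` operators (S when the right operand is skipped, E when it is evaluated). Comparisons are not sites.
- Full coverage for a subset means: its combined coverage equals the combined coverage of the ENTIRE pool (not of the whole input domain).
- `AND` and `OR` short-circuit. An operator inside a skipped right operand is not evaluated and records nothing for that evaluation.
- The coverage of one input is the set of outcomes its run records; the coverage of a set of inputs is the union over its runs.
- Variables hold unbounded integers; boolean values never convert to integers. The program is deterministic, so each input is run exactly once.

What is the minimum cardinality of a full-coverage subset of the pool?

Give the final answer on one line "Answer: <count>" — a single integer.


input #1 (y=9): covers B1=T, B2=F, B3=F, B4=F, B5=E
input #2 (y=1): covers B1=T, B2=T, B3=F, B4=T, B5=S
input #3 (y=21): covers B1=T, B2=F, B3=T
input #4 (y=7): covers B1=T, B2=F, B3=F, B4=T, B5=E
input #5 (y=-1): covers B1=T, B2=T, B3=F, B4=T, B5=S
input #6 (y=16): covers B1=T, B2=F, B3=T
input #7 (y=5): covers B1=T, B2=T, B3=F, B4=T, B5=E
input #8 (y=20): covers B1=T, B2=F, B3=T
input #9 (y=14): covers B1=T, B2=F, B3=T
input #10 (y=0): covers B1=T, B2=T, B3=F, B4=T, B5=S
union over all inputs: B1=T, B2=T, B2=F, B3=T, B3=F, B4=T, B4=F, B5=S, B5=E (9 outcomes)
every size-1 subset falls short of the 9 outcomes (best: 5/9)
every size-2 subset falls short of the 9 outcomes (best: 8/9)
at size 3, {1, 2, 3} reaches all 9 outcomes; every lexicographically earlier size-3 subset fails
Answer: 3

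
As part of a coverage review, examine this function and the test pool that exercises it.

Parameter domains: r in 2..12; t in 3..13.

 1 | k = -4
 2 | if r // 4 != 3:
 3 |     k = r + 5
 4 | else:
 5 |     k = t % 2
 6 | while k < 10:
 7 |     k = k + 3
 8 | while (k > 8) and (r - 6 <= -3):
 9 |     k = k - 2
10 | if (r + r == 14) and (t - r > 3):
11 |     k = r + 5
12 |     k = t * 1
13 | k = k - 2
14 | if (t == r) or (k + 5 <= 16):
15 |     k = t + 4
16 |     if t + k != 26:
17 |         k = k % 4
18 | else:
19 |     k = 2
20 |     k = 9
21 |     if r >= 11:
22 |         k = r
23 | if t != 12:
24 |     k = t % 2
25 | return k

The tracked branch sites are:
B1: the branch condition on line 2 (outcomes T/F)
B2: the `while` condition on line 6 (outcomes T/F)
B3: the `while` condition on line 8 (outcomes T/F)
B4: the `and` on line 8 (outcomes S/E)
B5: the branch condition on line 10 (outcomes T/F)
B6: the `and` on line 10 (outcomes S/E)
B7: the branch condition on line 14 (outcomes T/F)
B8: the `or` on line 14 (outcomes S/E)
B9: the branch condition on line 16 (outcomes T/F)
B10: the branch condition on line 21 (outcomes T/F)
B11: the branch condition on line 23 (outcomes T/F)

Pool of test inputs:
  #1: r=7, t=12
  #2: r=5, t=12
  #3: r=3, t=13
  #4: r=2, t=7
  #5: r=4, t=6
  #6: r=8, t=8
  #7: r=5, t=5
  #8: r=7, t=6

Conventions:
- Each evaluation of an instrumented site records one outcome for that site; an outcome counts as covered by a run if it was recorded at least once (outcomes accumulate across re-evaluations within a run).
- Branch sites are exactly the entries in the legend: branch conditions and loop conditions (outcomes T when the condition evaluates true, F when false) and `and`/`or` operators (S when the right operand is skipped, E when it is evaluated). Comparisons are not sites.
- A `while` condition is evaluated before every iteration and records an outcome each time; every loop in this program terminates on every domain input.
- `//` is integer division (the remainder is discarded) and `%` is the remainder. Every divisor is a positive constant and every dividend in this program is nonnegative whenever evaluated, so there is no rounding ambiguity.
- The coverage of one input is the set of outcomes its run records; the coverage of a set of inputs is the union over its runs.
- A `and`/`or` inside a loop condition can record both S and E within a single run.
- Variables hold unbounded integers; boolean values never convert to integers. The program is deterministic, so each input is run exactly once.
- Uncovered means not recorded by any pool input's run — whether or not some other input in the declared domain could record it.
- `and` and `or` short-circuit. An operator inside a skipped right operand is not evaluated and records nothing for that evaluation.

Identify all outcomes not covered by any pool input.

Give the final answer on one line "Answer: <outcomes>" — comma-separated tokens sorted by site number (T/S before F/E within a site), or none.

#1 (r=7, t=12) -> covered: B1=T, B2=F, B3=F, B4=E, B5=T, B6=E, B7=T, B8=E, B9=T, B11=F
#2 (r=5, t=12) -> covered: B1=T, B2=F, B3=F, B4=E, B5=F, B6=S, B7=T, B8=E, B9=T, B11=F
#3 (r=3, t=13) -> covered: B1=T, B2=T, B2=F, B3=T, B3=F, B4=S, B4=E, B5=F, B6=S, B7=T, B8=E, B9=T, B11=T
#4 (r=2, t=7) -> covered: B1=T, B2=T, B2=F, B3=T, B3=F, B4=S, B4=E, B5=F, B6=S, B7=T, B8=E, B9=T, B11=T
#5 (r=4, t=6) -> covered: B1=T, B2=T, B2=F, B3=F, B4=E, B5=F, B6=S, B7=T, B8=E, B9=T, B11=T
#6 (r=8, t=8) -> covered: B1=T, B2=F, B3=F, B4=E, B5=F, B6=S, B7=T, B8=S, B9=T, B11=T
#7 (r=5, t=5) -> covered: B1=T, B2=F, B3=F, B4=E, B5=F, B6=S, B7=T, B8=S, B9=T, B11=T
#8 (r=7, t=6) -> covered: B1=T, B2=F, B3=F, B4=E, B5=F, B6=E, B7=T, B8=E, B9=T, B11=T
union over the pool: B1=T, B2=T, B2=F, B3=T, B3=F, B4=S, B4=E, B5=T, B5=F, B6=S, B6=E, B7=T, B8=S, B8=E, B9=T, B11=T, B11=F
uncovered (5 of 22): B1=F, B7=F, B9=F, B10=T, B10=F

Answer: B1=F, B7=F, B9=F, B10=T, B10=F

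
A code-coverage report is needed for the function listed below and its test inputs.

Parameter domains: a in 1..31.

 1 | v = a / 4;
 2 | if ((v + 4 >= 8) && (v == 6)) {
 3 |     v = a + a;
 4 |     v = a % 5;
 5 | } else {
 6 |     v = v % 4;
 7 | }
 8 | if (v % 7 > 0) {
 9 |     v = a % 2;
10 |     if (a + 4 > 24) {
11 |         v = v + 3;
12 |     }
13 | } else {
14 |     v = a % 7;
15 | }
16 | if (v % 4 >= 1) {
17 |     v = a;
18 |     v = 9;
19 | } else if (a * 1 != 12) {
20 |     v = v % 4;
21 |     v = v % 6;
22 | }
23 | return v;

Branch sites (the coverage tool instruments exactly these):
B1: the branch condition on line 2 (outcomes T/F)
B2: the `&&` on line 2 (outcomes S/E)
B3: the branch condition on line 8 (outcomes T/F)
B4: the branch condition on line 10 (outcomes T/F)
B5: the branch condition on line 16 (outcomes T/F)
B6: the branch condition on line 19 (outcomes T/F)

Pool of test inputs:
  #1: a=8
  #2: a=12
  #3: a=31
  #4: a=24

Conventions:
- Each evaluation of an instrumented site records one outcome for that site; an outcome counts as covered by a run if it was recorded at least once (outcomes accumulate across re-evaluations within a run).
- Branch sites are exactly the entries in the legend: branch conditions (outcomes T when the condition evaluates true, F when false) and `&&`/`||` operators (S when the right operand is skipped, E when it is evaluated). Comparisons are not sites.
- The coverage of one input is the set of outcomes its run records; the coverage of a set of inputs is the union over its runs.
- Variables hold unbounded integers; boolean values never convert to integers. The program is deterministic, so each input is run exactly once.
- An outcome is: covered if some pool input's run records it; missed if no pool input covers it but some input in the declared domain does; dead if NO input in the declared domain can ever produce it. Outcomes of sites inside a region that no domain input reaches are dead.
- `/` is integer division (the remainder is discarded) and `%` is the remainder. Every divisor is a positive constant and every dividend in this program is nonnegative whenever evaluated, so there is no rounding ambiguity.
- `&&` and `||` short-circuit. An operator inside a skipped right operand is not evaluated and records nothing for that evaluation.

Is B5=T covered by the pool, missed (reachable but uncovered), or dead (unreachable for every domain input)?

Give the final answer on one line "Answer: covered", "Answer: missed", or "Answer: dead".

B5=T is recorded by pool input(s) 4 -> covered

Answer: covered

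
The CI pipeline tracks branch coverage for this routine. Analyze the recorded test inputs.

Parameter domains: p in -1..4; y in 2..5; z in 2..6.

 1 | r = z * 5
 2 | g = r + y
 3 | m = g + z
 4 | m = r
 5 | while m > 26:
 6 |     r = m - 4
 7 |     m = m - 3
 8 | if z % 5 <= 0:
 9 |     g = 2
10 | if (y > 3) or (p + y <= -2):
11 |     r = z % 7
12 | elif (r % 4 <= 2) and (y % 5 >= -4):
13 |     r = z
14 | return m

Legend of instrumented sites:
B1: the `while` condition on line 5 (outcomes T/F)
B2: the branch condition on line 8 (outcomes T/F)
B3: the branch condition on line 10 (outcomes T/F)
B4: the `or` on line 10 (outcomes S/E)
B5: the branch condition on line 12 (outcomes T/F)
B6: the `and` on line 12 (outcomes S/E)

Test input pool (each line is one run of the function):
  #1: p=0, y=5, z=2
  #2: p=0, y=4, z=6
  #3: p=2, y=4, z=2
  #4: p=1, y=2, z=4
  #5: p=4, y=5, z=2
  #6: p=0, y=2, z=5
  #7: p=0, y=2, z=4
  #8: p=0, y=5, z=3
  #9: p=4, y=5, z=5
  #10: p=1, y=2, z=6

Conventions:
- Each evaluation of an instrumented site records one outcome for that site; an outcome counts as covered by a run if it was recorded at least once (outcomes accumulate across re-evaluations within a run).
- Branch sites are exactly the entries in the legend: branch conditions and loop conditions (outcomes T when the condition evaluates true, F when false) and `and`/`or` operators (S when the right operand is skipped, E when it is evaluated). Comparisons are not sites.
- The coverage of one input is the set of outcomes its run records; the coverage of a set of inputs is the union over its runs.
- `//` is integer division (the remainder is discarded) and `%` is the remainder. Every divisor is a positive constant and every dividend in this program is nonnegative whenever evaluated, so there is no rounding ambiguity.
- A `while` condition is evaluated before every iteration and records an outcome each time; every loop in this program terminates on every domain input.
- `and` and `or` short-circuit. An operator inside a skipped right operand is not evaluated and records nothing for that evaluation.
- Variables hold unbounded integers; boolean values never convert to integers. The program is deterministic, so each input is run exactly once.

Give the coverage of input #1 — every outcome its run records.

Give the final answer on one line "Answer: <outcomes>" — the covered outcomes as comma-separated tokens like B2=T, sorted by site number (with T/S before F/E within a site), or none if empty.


Tracing the run of input #1 (p=0, y=5, z=2):
  B1->F, B2->F, B4->S, B3->T
as a set, this run covers: B1=F, B2=F, B3=T, B4=S
Answer: B1=F, B2=F, B3=T, B4=S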